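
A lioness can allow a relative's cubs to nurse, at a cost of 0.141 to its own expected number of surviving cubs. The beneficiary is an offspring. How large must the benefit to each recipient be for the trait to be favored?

r to an offspring = 1/2 (one parent–offspring link: r = (1/2)^1 = 1/2).
Hamilton's rule with n recipients of equal r: n·r·B > C, so B > C/(n·r) = 0.141/(1·0.5) = 0.282.

0.282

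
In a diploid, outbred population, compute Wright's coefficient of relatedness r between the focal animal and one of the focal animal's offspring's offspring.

0.25

Each parent–offspring link contributes a factor of 1/2, and independent paths through distinct common ancestors add.
Two parent–offspring links: r = (1/2)^2 = 1/4.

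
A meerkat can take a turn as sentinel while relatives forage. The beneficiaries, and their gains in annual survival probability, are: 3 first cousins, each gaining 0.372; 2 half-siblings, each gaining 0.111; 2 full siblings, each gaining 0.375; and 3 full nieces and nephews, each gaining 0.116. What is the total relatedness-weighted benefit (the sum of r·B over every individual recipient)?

r to a first cousin = 0.125 (first cousins share one grandparent pair — two paths of length 4: r = 2·(1/2)^4 = 1/8).
r to a half-sibling = 0.25 (half-sibs share one parent — one path of length 2: r = (1/2)^2 = 1/4).
r to a full sibling = 0.5 (full sibs share both parents — two paths of length 2: r = 2·(1/2)^2 = 1/2).
r to a full niece or nephew = 0.25 (full aunt/uncle↔niece/nephew: two paths of length 3 through the shared grandparent pair: r = 2·(1/2)^3 = 1/4).
Summing one r·B term per recipient: 3·0.125·0.372 + 2·0.25·0.111 + 2·0.5·0.375 + 3·0.25·0.116 = 0.657.

0.657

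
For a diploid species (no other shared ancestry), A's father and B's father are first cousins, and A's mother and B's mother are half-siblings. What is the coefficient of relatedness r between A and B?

0.09375

With two independent routes of shared ancestry, r is the sum of the two contributions.
A and B are related in two ways: second cousins through their fathers (r = 1/32) and half first cousins through their mothers (r = 1/16).
r = 1/32 + 1/16 = 3/32 = 0.09375.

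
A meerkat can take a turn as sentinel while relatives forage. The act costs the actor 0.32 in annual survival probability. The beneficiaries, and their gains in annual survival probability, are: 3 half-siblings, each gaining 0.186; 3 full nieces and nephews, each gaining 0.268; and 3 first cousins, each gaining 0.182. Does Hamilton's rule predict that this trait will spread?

Yes

Hamilton's rule: the trait is favored when the sum of r·B over every recipient exceeds the actor's cost C.
r to a half-sibling = 1/4 (half-sibs share one parent — one path of length 2: r = (1/2)^2 = 1/4).
r to a full niece or nephew = 0.25 (full aunt/uncle↔niece/nephew: two paths of length 3 through the shared grandparent pair: r = 2·(1/2)^3 = 1/4).
r to a first cousin = 0.125 (first cousins share one grandparent pair — two paths of length 4: r = 2·(1/2)^4 = 1/8).
Summing one r·B term per recipient: 3·0.25·0.186 + 3·0.25·0.268 + 3·0.125·0.182 = 0.40875.
0.40875 > 0.32: the indirect benefit exceeds the cost.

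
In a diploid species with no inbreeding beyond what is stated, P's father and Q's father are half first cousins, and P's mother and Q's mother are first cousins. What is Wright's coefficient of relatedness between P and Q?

0.046875

With two independent routes of shared ancestry, r is the sum of the two contributions.
P and Q are related in two ways: half second cousins through their fathers (r = 1/64) and second cousins through their mothers (r = 1/32).
r = 1/64 + 1/32 = 3/64 = 0.046875.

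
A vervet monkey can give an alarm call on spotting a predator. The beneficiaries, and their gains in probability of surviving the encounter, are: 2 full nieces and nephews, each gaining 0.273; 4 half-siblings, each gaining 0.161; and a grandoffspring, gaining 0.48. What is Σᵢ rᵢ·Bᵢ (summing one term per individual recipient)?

r to a full niece or nephew = 0.25 (full aunt/uncle↔niece/nephew: two paths of length 3 through the shared grandparent pair: r = 2·(1/2)^3 = 1/4).
r to a half-sibling = 1/4 (half-sibs share one parent — one path of length 2: r = (1/2)^2 = 1/4).
r to a grandoffspring = 1/4 (two parent–offspring links: r = (1/2)^2 = 1/4).
Summing one r·B term per recipient: 2·0.25·0.273 + 4·0.25·0.161 + 1·0.25·0.48 = 0.4175.

0.4175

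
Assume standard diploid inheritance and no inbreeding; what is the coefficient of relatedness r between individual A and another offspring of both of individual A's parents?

0.5

Each parent–offspring link contributes a factor of 1/2, and independent paths through distinct common ancestors add.
Full sibs share both parents — two paths of length 2: r = 2·(1/2)^2 = 1/2.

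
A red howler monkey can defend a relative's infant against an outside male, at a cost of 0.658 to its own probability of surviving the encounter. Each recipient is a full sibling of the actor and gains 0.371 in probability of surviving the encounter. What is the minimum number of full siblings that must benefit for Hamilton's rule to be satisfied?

4

r to a full sibling = 1/2 (full sibs share both parents — two paths of length 2: r = 2·(1/2)^2 = 1/2).
Hamilton's rule: n·r·B > C  ⇒  n > C/(r·B) = 0.658/(0.5·0.371) = 3.547.
The smallest integer exceeding 3.547 is 4.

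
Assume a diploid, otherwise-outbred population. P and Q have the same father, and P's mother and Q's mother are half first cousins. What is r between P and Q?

0.265625

Relatedness sums over independent paths through distinct common ancestors.
P and Q are related in two ways: half-sibs through their shared father (r = 1/4) and half second cousins through their mothers (r = 1/64).
r = 1/4 + 1/64 = 0.265625.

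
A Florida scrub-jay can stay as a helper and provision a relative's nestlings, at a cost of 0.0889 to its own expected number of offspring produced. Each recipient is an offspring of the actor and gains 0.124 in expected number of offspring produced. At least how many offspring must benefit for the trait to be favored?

2

r to an offspring = 0.5 (one parent–offspring link: r = (1/2)^1 = 1/2).
Hamilton's rule: n·r·B > C  ⇒  n > C/(r·B) = 0.0889/(0.5·0.124) = 1.434.
The smallest integer exceeding 1.434 is 2.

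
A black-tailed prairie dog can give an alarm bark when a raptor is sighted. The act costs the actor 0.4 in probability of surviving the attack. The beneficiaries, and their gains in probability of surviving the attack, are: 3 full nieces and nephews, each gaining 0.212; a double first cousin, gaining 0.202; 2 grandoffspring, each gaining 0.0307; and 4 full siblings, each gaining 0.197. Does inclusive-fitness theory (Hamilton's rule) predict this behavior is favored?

Yes

Hamilton's rule: the trait is favored when the sum of r·B over every recipient exceeds the actor's cost C.
r to a full niece or nephew = 1/4 (full aunt/uncle↔niece/nephew: two paths of length 3 through the shared grandparent pair: r = 2·(1/2)^3 = 1/4).
r to a double first cousin = 0.25 (double first cousins share both grandparent pairs — four paths of length 4: r = 4·(1/2)^4 = 1/4).
r to a grandoffspring = 0.25 (two parent–offspring links: r = (1/2)^2 = 1/4).
r to a full sibling = 0.5 (full sibs share both parents — two paths of length 2: r = 2·(1/2)^2 = 1/2).
Summing one r·B term per recipient: 3·0.25·0.212 + 1·0.25·0.202 + 2·0.25·0.0307 + 4·0.5·0.197 = 0.61885.
0.61885 > 0.4: the indirect benefit exceeds the cost.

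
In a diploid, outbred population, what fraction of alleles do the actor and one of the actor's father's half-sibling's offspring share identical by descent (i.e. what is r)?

Each parent–offspring link contributes a factor of 1/2, and independent paths through distinct common ancestors add.
Half first cousins share one grandparent — one path of length 4: r = (1/2)^4 = 1/16.

0.0625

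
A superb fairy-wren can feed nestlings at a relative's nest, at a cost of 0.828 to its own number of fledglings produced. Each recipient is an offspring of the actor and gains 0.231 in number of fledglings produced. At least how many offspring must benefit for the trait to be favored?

8

r to an offspring = 1/2 (one parent–offspring link: r = (1/2)^1 = 1/2).
Hamilton's rule: n·r·B > C  ⇒  n > C/(r·B) = 0.828/(0.5·0.231) = 7.169.
The smallest integer exceeding 7.169 is 8.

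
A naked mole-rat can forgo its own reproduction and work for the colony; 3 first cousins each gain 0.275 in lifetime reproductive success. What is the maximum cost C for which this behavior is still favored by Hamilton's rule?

0.103125

r to a first cousin = 1/8 (first cousins share one grandparent pair — two paths of length 4: r = 2·(1/2)^4 = 1/8).
Hamilton's rule: n·r·B > C, so the trait is favored while C < n·r·B = 3·0.125·0.275 = 0.103125.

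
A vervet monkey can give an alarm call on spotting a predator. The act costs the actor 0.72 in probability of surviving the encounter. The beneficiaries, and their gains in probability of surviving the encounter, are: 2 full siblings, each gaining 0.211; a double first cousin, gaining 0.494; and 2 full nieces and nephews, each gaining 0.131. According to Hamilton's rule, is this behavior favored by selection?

No

Hamilton's rule: the trait is favored when the sum of r·B over every recipient exceeds the actor's cost C.
r to a full sibling = 0.5 (full sibs share both parents — two paths of length 2: r = 2·(1/2)^2 = 1/2).
r to a double first cousin = 0.25 (double first cousins share both grandparent pairs — four paths of length 4: r = 4·(1/2)^4 = 1/4).
r to a full niece or nephew = 0.25 (full aunt/uncle↔niece/nephew: two paths of length 3 through the shared grandparent pair: r = 2·(1/2)^3 = 1/4).
Summing one r·B term per recipient: 2·0.5·0.211 + 1·0.25·0.494 + 2·0.25·0.131 = 0.4.
0.4 < 0.72: the indirect benefit is less than the cost.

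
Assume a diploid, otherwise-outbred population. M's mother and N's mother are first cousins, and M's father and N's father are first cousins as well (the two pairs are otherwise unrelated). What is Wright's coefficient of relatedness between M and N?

0.0625

Wright's path rule: contributions from independent ancestry routes add.
M and N are related in two ways: second cousins through their mothers (r = 1/32) and second cousins through their fathers (r = 1/32).
r = 1/32 + 1/32 = 0.0625.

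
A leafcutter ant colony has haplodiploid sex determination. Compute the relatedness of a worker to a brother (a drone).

Her haploid brother carries none of their father's genes and a random half of their mother's genome; that half matches the maternal half of her own genome with probability 1/2: r = 1/2 · 1/2 = 1/4.

0.25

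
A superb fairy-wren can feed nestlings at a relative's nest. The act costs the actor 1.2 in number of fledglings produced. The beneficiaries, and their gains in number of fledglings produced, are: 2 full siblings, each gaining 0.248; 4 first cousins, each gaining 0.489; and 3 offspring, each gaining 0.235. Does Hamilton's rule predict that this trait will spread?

Hamilton's rule: the trait is favored when the sum of r·B over every recipient exceeds the actor's cost C.
r to a full sibling = 1/2 (full sibs share both parents — two paths of length 2: r = 2·(1/2)^2 = 1/2).
r to a first cousin = 1/8 (first cousins share one grandparent pair — two paths of length 4: r = 2·(1/2)^4 = 1/8).
r to an offspring = 0.5 (one parent–offspring link: r = (1/2)^1 = 1/2).
Summing one r·B term per recipient: 2·0.5·0.248 + 4·0.125·0.489 + 3·0.5·0.235 = 0.845.
0.845 < 1.2: the indirect benefit is less than the cost.

No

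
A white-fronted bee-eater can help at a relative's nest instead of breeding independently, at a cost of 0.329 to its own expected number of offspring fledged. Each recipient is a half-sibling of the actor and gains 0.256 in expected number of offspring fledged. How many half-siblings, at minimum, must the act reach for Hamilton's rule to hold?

6

r to a half-sibling = 1/4 (half-sibs share one parent — one path of length 2: r = (1/2)^2 = 1/4).
Hamilton's rule: n·r·B > C  ⇒  n > C/(r·B) = 0.329/(0.25·0.256) = 5.141.
The smallest integer exceeding 5.141 is 6.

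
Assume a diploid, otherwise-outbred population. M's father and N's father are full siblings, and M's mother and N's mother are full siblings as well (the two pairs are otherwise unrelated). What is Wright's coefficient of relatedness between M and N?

0.25

With two independent routes of shared ancestry, r is the sum of the two contributions.
M and N are related in two ways: first cousins through their fathers (r = 1/8) and first cousins through their mothers (r = 1/8) — i.e. double first cousins.
r = 1/8 + 1/8 = 1/4 = 0.25.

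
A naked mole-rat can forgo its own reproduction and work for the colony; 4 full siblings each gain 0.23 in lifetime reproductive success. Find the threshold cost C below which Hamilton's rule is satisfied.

0.46

r to a full sibling = 0.5 (full sibs share both parents — two paths of length 2: r = 2·(1/2)^2 = 1/2).
Hamilton's rule: n·r·B > C, so the trait is favored while C < n·r·B = 4·0.5·0.23 = 0.46.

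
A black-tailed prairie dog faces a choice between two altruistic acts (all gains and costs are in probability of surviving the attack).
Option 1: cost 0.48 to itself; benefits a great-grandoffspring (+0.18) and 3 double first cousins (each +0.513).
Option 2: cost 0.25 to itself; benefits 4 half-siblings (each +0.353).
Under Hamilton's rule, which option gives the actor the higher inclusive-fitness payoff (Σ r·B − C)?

Option 1: r to a great-grandoffspring = 0.125.
Option 1: r to a double first cousin = 0.25.
Option 1: Σ r·B − C = (1·0.125·0.18 + 3·0.25·0.513) − 0.48 = -0.07275.
Option 2: r to a half-sibling = 0.25.
Option 2: Σ r·B − C = (4·0.25·0.353) − 0.25 = 0.103.
Option 2 has the higher net inclusive-fitness payoff.

Option 2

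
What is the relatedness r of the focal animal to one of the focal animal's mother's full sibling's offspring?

Each parent–offspring link contributes a factor of 1/2, and independent paths through distinct common ancestors add.
First cousins share one grandparent pair — two paths of length 4: r = 2·(1/2)^4 = 1/8.

0.125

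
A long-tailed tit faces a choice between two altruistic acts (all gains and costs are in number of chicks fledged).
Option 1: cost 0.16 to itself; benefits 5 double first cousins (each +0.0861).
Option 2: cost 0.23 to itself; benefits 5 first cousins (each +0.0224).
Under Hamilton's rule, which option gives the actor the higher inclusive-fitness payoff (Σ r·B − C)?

Option 1: r to a double first cousin = 0.25.
Option 1: Σ r·B − C = (5·0.25·0.0861) − 0.16 = -0.052375.
Option 2: r to a first cousin = 0.125.
Option 2: Σ r·B − C = (5·0.125·0.0224) − 0.23 = -0.216.
Option 1 has the higher net inclusive-fitness payoff.

Option 1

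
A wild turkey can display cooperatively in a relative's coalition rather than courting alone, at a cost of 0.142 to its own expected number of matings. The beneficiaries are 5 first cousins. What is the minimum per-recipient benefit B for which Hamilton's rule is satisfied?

r to a first cousin = 1/8 (first cousins share one grandparent pair — two paths of length 4: r = 2·(1/2)^4 = 1/8).
Hamilton's rule with n recipients of equal r: n·r·B > C, so B > C/(n·r) = 0.142/(5·0.125) = 0.2272.

0.2272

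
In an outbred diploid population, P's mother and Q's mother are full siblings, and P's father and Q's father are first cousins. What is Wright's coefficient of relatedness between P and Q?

Relatedness sums over independent paths through distinct common ancestors.
P and Q are related in two ways: first cousins through their mothers (r = 1/8) and second cousins through their fathers (r = 1/32).
r = 1/8 + 1/32 = 0.15625.

0.15625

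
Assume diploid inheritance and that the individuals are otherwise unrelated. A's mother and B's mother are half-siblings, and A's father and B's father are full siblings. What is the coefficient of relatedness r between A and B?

Relatedness sums over independent paths through distinct common ancestors.
A and B are related in two ways: half first cousins through their mothers (r = 1/16) and first cousins through their fathers (r = 1/8).
r = 1/16 + 1/8 = 0.1875.

0.1875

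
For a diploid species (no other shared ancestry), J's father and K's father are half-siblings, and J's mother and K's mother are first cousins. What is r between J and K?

Wright's path rule: contributions from independent ancestry routes add.
J and K are related in two ways: half first cousins through their fathers (r = 1/16) and second cousins through their mothers (r = 1/32).
r = 1/16 + 1/32 = 3/32 = 0.09375.

0.09375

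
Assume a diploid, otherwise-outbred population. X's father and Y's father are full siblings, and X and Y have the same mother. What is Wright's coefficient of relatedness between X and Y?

With two independent routes of shared ancestry, r is the sum of the two contributions.
X and Y are related in two ways: first cousins through their fathers (r = 1/8) and half-sibs through their shared mother (r = 1/4).
r = 1/8 + 1/4 = 3/8 = 0.375.

0.375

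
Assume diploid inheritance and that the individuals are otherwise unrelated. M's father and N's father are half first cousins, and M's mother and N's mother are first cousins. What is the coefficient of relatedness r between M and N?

0.046875

Independent pedigree routes through distinct common ancestors add.
M and N are related in two ways: half second cousins through their fathers (r = 1/64) and second cousins through their mothers (r = 1/32).
r = 1/64 + 1/32 = 3/64 = 0.046875.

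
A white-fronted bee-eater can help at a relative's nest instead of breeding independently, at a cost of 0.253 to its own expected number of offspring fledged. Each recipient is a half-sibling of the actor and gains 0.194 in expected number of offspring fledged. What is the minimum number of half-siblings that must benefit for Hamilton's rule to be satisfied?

r to a half-sibling = 0.25 (half-sibs share one parent — one path of length 2: r = (1/2)^2 = 1/4).
Hamilton's rule: n·r·B > C  ⇒  n > C/(r·B) = 0.253/(0.25·0.194) = 5.216.
The smallest integer exceeding 5.216 is 6.

6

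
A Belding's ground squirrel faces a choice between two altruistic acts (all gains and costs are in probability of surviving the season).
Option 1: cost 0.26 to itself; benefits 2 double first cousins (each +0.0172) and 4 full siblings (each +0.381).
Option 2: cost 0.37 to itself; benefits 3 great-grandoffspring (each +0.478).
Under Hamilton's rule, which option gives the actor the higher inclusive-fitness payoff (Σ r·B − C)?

Option 1: r to a double first cousin = 0.25.
Option 1: r to a full sibling = 0.5.
Option 1: Σ r·B − C = (2·0.25·0.0172 + 4·0.5·0.381) − 0.26 = 0.5106.
Option 2: r to a great-grandoffspring = 0.125.
Option 2: Σ r·B − C = (3·0.125·0.478) − 0.37 = -0.19075.
Option 1 has the higher net inclusive-fitness payoff.

Option 1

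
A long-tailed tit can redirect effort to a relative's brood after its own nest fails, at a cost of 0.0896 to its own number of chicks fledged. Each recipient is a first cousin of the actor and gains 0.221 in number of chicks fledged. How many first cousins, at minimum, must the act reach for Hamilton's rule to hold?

r to a first cousin = 0.125 (first cousins share one grandparent pair — two paths of length 4: r = 2·(1/2)^4 = 1/8).
Hamilton's rule: n·r·B > C  ⇒  n > C/(r·B) = 0.0896/(0.125·0.221) = 3.243.
The smallest integer exceeding 3.243 is 4.

4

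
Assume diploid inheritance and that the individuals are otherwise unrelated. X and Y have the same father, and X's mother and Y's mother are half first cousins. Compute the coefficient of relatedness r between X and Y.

0.265625

Wright's path rule: contributions from independent ancestry routes add.
X and Y are related in two ways: half-sibs through their shared father (r = 1/4) and half second cousins through their mothers (r = 1/64).
r = 1/4 + 1/64 = 17/64 = 0.265625.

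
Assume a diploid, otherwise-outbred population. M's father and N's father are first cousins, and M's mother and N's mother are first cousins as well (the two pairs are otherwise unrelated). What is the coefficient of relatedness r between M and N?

Independent pedigree routes through distinct common ancestors add.
M and N are related in two ways: second cousins through their fathers (r = 1/32) and second cousins through their mothers (r = 1/32).
r = 1/32 + 1/32 = 1/16 = 0.0625.

0.0625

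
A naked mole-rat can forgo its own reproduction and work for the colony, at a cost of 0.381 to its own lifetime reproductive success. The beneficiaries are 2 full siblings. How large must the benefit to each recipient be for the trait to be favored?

0.381

r to a full sibling = 0.5 (full sibs share both parents — two paths of length 2: r = 2·(1/2)^2 = 1/2).
Hamilton's rule with n recipients of equal r: n·r·B > C, so B > C/(n·r) = 0.381/(2·0.5) = 0.381.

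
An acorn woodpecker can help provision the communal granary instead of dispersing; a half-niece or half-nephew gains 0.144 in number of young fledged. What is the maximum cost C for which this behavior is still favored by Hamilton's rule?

0.018

r to a half-niece or half-nephew = 1/8 (half-aunt/uncle↔niece/nephew: one path of length 3: r = (1/2)^3 = 1/8).
Hamilton's rule: n·r·B > C, so the trait is favored while C < n·r·B = 1·0.125·0.144 = 0.018.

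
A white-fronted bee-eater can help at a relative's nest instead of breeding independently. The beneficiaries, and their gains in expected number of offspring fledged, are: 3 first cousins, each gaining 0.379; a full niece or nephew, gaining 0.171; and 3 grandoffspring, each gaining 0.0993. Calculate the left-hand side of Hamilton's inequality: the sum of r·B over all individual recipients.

0.25935

r to a first cousin = 0.125 (first cousins share one grandparent pair — two paths of length 4: r = 2·(1/2)^4 = 1/8).
r to a full niece or nephew = 0.25 (full aunt/uncle↔niece/nephew: two paths of length 3 through the shared grandparent pair: r = 2·(1/2)^3 = 1/4).
r to a grandoffspring = 0.25 (two parent–offspring links: r = (1/2)^2 = 1/4).
Summing one r·B term per recipient: 3·0.125·0.379 + 1·0.25·0.171 + 3·0.25·0.0993 = 0.25935.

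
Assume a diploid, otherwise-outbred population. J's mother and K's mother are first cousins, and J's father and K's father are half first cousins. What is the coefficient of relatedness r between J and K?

With two independent routes of shared ancestry, r is the sum of the two contributions.
J and K are related in two ways: second cousins through their mothers (r = 1/32) and half second cousins through their fathers (r = 1/64).
r = 1/32 + 1/64 = 0.046875.

0.046875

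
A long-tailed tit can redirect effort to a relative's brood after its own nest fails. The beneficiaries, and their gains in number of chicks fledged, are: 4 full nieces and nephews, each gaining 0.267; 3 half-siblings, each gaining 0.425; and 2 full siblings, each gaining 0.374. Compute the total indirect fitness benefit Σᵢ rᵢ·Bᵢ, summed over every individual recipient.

0.95975

r to a full niece or nephew = 0.25 (full aunt/uncle↔niece/nephew: two paths of length 3 through the shared grandparent pair: r = 2·(1/2)^3 = 1/4).
r to a half-sibling = 0.25 (half-sibs share one parent — one path of length 2: r = (1/2)^2 = 1/4).
r to a full sibling = 0.5 (full sibs share both parents — two paths of length 2: r = 2·(1/2)^2 = 1/2).
Summing one r·B term per recipient: 4·0.25·0.267 + 3·0.25·0.425 + 2·0.5·0.374 = 0.95975.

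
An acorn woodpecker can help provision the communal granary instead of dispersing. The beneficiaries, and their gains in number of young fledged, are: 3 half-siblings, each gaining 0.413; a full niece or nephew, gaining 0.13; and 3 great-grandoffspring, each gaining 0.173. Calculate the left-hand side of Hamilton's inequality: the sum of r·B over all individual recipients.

0.407125

r to a half-sibling = 0.25 (half-sibs share one parent — one path of length 2: r = (1/2)^2 = 1/4).
r to a full niece or nephew = 1/4 (full aunt/uncle↔niece/nephew: two paths of length 3 through the shared grandparent pair: r = 2·(1/2)^3 = 1/4).
r to a great-grandoffspring = 0.125 (three parent–offspring links: r = (1/2)^3 = 1/8).
Summing one r·B term per recipient: 3·0.25·0.413 + 1·0.25·0.13 + 3·0.125·0.173 = 0.407125.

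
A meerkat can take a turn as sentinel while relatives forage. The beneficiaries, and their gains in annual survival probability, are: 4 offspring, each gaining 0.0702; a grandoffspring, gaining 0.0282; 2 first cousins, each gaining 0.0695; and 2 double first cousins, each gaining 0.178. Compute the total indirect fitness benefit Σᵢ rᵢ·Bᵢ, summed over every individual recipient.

r to an offspring = 1/2 (one parent–offspring link: r = (1/2)^1 = 1/2).
r to a grandoffspring = 1/4 (two parent–offspring links: r = (1/2)^2 = 1/4).
r to a first cousin = 1/8 (first cousins share one grandparent pair — two paths of length 4: r = 2·(1/2)^4 = 1/8).
r to a double first cousin = 0.25 (double first cousins share both grandparent pairs — four paths of length 4: r = 4·(1/2)^4 = 1/4).
Summing one r·B term per recipient: 4·0.5·0.0702 + 1·0.25·0.0282 + 2·0.125·0.0695 + 2·0.25·0.178 = 0.253825.

0.253825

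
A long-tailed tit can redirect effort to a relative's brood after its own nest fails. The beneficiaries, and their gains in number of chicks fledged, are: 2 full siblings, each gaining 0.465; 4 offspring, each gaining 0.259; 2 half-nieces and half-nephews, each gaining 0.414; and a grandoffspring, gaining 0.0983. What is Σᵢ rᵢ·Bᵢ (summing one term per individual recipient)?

1.111075

r to a full sibling = 0.5 (full sibs share both parents — two paths of length 2: r = 2·(1/2)^2 = 1/2).
r to an offspring = 1/2 (one parent–offspring link: r = (1/2)^1 = 1/2).
r to a half-niece or half-nephew = 0.125 (half-aunt/uncle↔niece/nephew: one path of length 3: r = (1/2)^3 = 1/8).
r to a grandoffspring = 0.25 (two parent–offspring links: r = (1/2)^2 = 1/4).
Summing one r·B term per recipient: 2·0.5·0.465 + 4·0.5·0.259 + 2·0.125·0.414 + 1·0.25·0.0983 = 1.111075.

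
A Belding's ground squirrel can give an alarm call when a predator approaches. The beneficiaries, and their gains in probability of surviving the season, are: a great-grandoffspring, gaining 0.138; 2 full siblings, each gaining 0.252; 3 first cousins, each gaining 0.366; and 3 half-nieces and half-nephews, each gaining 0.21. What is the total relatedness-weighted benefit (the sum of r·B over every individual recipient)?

0.48525

r to a great-grandoffspring = 0.125 (three parent–offspring links: r = (1/2)^3 = 1/8).
r to a full sibling = 0.5 (full sibs share both parents — two paths of length 2: r = 2·(1/2)^2 = 1/2).
r to a first cousin = 1/8 (first cousins share one grandparent pair — two paths of length 4: r = 2·(1/2)^4 = 1/8).
r to a half-niece or half-nephew = 1/8 (half-aunt/uncle↔niece/nephew: one path of length 3: r = (1/2)^3 = 1/8).
Summing one r·B term per recipient: 1·0.125·0.138 + 2·0.5·0.252 + 3·0.125·0.366 + 3·0.125·0.21 = 0.48525.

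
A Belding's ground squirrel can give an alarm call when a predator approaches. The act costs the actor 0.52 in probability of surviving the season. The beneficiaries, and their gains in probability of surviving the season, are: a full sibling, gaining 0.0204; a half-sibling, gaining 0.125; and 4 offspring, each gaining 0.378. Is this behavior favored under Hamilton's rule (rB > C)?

Yes

Hamilton's rule: the trait is favored when the sum of r·B over every recipient exceeds the actor's cost C.
r to a full sibling = 0.5 (full sibs share both parents — two paths of length 2: r = 2·(1/2)^2 = 1/2).
r to a half-sibling = 1/4 (half-sibs share one parent — one path of length 2: r = (1/2)^2 = 1/4).
r to an offspring = 0.5 (one parent–offspring link: r = (1/2)^1 = 1/2).
Summing one r·B term per recipient: 1·0.5·0.0204 + 1·0.25·0.125 + 4·0.5·0.378 = 0.79745.
0.79745 > 0.52: the indirect benefit exceeds the cost.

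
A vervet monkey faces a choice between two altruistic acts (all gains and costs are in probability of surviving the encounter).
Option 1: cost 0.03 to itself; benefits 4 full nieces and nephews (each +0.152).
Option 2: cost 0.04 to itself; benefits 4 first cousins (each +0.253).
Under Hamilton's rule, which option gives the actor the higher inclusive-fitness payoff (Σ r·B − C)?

Option 1: r to a full niece or nephew = 0.25.
Option 1: Σ r·B − C = (4·0.25·0.152) − 0.03 = 0.122.
Option 2: r to a first cousin = 0.125.
Option 2: Σ r·B − C = (4·0.125·0.253) − 0.04 = 0.0865.
Option 1 has the higher net inclusive-fitness payoff.

Option 1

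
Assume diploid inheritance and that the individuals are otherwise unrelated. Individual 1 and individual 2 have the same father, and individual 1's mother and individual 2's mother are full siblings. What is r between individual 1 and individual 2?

0.375

Wright's path rule: contributions from independent ancestry routes add.
Individual 1 and individual 2 are related in two ways: half-sibs through their shared father (r = 1/4) and first cousins through their mothers (r = 1/8).
r = 1/4 + 1/8 = 0.375.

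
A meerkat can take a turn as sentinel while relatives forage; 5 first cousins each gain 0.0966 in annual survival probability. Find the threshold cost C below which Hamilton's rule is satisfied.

r to a first cousin = 1/8 (first cousins share one grandparent pair — two paths of length 4: r = 2·(1/2)^4 = 1/8).
Hamilton's rule: n·r·B > C, so the trait is favored while C < n·r·B = 5·0.125·0.0966 = 0.060375.

0.060375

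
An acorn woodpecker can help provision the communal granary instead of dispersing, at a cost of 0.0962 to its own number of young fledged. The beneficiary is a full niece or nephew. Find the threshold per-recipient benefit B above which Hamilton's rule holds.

0.3848

r to a full niece or nephew = 1/4 (full aunt/uncle↔niece/nephew: two paths of length 3 through the shared grandparent pair: r = 2·(1/2)^3 = 1/4).
Hamilton's rule with n recipients of equal r: n·r·B > C, so B > C/(n·r) = 0.0962/(1·0.25) = 0.3848.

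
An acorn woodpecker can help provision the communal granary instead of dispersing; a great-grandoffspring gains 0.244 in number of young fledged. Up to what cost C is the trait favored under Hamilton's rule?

0.0305

r to a great-grandoffspring = 0.125 (three parent–offspring links: r = (1/2)^3 = 1/8).
Hamilton's rule: n·r·B > C, so the trait is favored while C < n·r·B = 1·0.125·0.244 = 0.0305.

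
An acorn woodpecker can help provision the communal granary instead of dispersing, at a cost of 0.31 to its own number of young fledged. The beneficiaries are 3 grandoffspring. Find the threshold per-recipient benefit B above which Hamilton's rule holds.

r to a grandoffspring = 1/4 (two parent–offspring links: r = (1/2)^2 = 1/4).
Hamilton's rule with n recipients of equal r: n·r·B > C, so B > C/(n·r) = 0.31/(3·0.25) = 0.4133.

0.4133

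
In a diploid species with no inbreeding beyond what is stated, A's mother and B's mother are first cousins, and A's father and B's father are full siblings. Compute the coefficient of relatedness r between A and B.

With two independent routes of shared ancestry, r is the sum of the two contributions.
A and B are related in two ways: second cousins through their mothers (r = 1/32) and first cousins through their fathers (r = 1/8).
r = 1/32 + 1/8 = 5/32 = 0.15625.

0.15625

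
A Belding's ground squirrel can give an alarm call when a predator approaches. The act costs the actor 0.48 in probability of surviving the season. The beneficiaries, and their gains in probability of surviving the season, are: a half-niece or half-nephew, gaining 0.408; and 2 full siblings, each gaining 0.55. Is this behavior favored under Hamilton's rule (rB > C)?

Yes

Hamilton's rule: the trait is favored when the sum of r·B over every recipient exceeds the actor's cost C.
r to a half-niece or half-nephew = 0.125 (half-aunt/uncle↔niece/nephew: one path of length 3: r = (1/2)^3 = 1/8).
r to a full sibling = 0.5 (full sibs share both parents — two paths of length 2: r = 2·(1/2)^2 = 1/2).
Summing one r·B term per recipient: 1·0.125·0.408 + 2·0.5·0.55 = 0.601.
0.601 > 0.48: the indirect benefit exceeds the cost.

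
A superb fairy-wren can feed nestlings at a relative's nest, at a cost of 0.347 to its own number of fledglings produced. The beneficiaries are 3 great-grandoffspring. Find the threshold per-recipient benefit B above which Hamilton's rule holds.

r to a great-grandoffspring = 1/8 (three parent–offspring links: r = (1/2)^3 = 1/8).
Hamilton's rule with n recipients of equal r: n·r·B > C, so B > C/(n·r) = 0.347/(3·0.125) = 0.9253.

0.9253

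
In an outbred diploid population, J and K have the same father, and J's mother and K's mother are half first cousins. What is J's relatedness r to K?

Relatedness sums over independent paths through distinct common ancestors.
J and K are related in two ways: half-sibs through their shared father (r = 1/4) and half second cousins through their mothers (r = 1/64).
r = 1/4 + 1/64 = 0.265625.

0.265625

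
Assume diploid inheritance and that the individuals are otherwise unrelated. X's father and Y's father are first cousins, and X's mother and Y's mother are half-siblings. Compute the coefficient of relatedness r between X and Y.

With two independent routes of shared ancestry, r is the sum of the two contributions.
X and Y are related in two ways: second cousins through their fathers (r = 1/32) and half first cousins through their mothers (r = 1/16).
r = 1/32 + 1/16 = 3/32 = 0.09375.

0.09375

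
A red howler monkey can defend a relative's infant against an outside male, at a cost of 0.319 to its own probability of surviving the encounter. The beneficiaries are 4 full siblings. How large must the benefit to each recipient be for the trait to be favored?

r to a full sibling = 0.5 (full sibs share both parents — two paths of length 2: r = 2·(1/2)^2 = 1/2).
Hamilton's rule with n recipients of equal r: n·r·B > C, so B > C/(n·r) = 0.319/(4·0.5) = 0.1595.

0.1595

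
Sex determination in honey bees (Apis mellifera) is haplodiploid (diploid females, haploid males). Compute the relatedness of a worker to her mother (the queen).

0.5

One meiotic link between diploid queen and diploid daughter: r = 1/2.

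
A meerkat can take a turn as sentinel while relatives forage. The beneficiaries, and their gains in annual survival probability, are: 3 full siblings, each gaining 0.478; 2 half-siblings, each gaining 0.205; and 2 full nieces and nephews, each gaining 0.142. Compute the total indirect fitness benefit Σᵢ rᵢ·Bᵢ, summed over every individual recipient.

r to a full sibling = 0.5 (full sibs share both parents — two paths of length 2: r = 2·(1/2)^2 = 1/2).
r to a half-sibling = 0.25 (half-sibs share one parent — one path of length 2: r = (1/2)^2 = 1/4).
r to a full niece or nephew = 0.25 (full aunt/uncle↔niece/nephew: two paths of length 3 through the shared grandparent pair: r = 2·(1/2)^3 = 1/4).
Summing one r·B term per recipient: 3·0.5·0.478 + 2·0.25·0.205 + 2·0.25·0.142 = 0.8905.

0.8905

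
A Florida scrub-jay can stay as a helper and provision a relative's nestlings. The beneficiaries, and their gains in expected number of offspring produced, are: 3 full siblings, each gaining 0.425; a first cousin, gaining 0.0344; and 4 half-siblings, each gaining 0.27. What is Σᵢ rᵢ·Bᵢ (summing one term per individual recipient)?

0.9118

r to a full sibling = 1/2 (full sibs share both parents — two paths of length 2: r = 2·(1/2)^2 = 1/2).
r to a first cousin = 1/8 (first cousins share one grandparent pair — two paths of length 4: r = 2·(1/2)^4 = 1/8).
r to a half-sibling = 1/4 (half-sibs share one parent — one path of length 2: r = (1/2)^2 = 1/4).
Summing one r·B term per recipient: 3·0.5·0.425 + 1·0.125·0.0344 + 4·0.25·0.27 = 0.9118.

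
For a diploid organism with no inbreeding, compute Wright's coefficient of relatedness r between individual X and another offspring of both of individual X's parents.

Each parent–offspring link contributes a factor of 1/2, and independent paths through distinct common ancestors add.
Full sibs share both parents — two paths of length 2: r = 2·(1/2)^2 = 1/2.

0.5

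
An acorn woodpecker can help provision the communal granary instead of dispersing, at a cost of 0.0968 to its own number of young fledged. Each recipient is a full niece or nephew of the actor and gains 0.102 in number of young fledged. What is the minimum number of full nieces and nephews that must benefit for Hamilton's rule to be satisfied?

r to a full niece or nephew = 1/4 (full aunt/uncle↔niece/nephew: two paths of length 3 through the shared grandparent pair: r = 2·(1/2)^3 = 1/4).
Hamilton's rule: n·r·B > C  ⇒  n > C/(r·B) = 0.0968/(0.25·0.102) = 3.796.
The smallest integer exceeding 3.796 is 4.

4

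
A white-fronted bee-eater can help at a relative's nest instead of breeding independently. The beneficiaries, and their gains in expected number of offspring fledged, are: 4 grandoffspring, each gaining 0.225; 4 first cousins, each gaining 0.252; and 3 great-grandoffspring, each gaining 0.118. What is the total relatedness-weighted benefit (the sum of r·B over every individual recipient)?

r to a grandoffspring = 0.25 (two parent–offspring links: r = (1/2)^2 = 1/4).
r to a first cousin = 0.125 (first cousins share one grandparent pair — two paths of length 4: r = 2·(1/2)^4 = 1/8).
r to a great-grandoffspring = 1/8 (three parent–offspring links: r = (1/2)^3 = 1/8).
Summing one r·B term per recipient: 4·0.25·0.225 + 4·0.125·0.252 + 3·0.125·0.118 = 0.39525.

0.39525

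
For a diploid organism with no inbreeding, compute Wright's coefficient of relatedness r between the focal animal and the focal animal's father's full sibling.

Each parent–offspring link contributes a factor of 1/2, and independent paths through distinct common ancestors add.
Full aunt/uncle↔niece/nephew: two paths of length 3 through the shared grandparent pair: r = 2·(1/2)^3 = 1/4.

0.25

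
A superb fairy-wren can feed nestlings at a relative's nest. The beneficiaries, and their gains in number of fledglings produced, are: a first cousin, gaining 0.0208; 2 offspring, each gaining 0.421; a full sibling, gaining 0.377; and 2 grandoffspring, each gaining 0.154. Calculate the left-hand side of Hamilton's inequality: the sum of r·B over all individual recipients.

r to a first cousin = 1/8 (first cousins share one grandparent pair — two paths of length 4: r = 2·(1/2)^4 = 1/8).
r to an offspring = 1/2 (one parent–offspring link: r = (1/2)^1 = 1/2).
r to a full sibling = 1/2 (full sibs share both parents — two paths of length 2: r = 2·(1/2)^2 = 1/2).
r to a grandoffspring = 1/4 (two parent–offspring links: r = (1/2)^2 = 1/4).
Summing one r·B term per recipient: 1·0.125·0.0208 + 2·0.5·0.421 + 1·0.5·0.377 + 2·0.25·0.154 = 0.6891.

0.6891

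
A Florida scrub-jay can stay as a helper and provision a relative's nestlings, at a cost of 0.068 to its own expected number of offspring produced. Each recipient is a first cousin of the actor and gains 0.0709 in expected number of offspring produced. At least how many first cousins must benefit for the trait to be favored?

8

r to a first cousin = 0.125 (first cousins share one grandparent pair — two paths of length 4: r = 2·(1/2)^4 = 1/8).
Hamilton's rule: n·r·B > C  ⇒  n > C/(r·B) = 0.068/(0.125·0.0709) = 7.673.
The smallest integer exceeding 7.673 is 8.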